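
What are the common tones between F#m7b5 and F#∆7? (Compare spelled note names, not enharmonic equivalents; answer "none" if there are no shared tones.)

F♯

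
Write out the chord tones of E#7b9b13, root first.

Root E#, quality dominant seventh flat nine flat thirteen:
root → E#
3rd (major 3rd) → G##
5th (perfect 5th) → B#
7th (minor 7th) → D#
9th (minor 9th) → F#
13th (minor 13th) → C#

E#, G##, B#, D#, F#, C#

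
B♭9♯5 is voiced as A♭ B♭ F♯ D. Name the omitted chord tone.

C

The full B♭9♯5 chord is B♭, D, F♯, A♭, C.
Comparing with the voicing, the major 9th (9th) — C — is absent.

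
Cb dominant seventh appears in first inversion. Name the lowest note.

Cb dominant seventh = C-flat–E-flat–G-flat–B-double-flat. First inversion → third in the bass = E-flat.

E-flat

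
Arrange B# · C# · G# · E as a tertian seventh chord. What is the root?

Stacking in thirds gives C# – E – G# – B#, so C# is the root — C# minor-major seventh.

C#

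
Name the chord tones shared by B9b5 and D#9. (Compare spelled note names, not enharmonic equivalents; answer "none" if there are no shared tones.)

D♯ C♯

B9b5: B D♯ F A C♯
D#9: D♯ F𝄪 A♯ C♯ E♯
Common to both → D♯, C♯.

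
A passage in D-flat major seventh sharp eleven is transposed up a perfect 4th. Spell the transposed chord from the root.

G-flat – B-flat – D-flat – F – C

Transposed root: D-flat → G-flat (perfect 4th up). So we spell G-flat major seventh sharp eleven:
- root: G-flat
- major 3rd: B-flat
- perfect 5th: D-flat
- major 7th: F
- augmented 11th: C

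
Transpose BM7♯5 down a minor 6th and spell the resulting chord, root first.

D#  F##  A##  C##

A minor 6th down from B is D#, so the new chord is D# augmented major seventh.
Root: D#
Major 3rd (3rd): F##
Augmented 5th (5th): A##
Major 7th (7th): C##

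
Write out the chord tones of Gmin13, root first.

Gmin13: minor thirteenth on G.
root → G
3rd (minor 3rd) → Bb
5th (perfect 5th) → D
7th (minor 7th) → F
9th (major 9th) → A
11th (perfect 11th) → C
13th (major 13th) → E

G – Bb – D – F – A – C – E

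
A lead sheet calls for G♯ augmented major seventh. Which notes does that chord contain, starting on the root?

G# – B# – D## – F##

Root G#, quality augmented major seventh:
- root: G#
- major 3rd: B#
- augmented 5th: D##
- major 7th: F##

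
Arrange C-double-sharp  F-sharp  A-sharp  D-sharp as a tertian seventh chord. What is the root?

Arranged so that each adjacent pair is a third by letter name: D-sharp – F-sharp – A-sharp – C-double-sharp.
The bottom of that stack, D-sharp, is the root (this is D-sharp minor-major seventh).

D-sharp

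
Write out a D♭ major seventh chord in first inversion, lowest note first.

F, A-flat, C, D-flat

D♭ major seventh = D-flat–F–A-flat–C; first inversion → third (F) lowest.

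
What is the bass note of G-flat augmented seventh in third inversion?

Fb

G-flat augmented seventh = Gb–Bb–D–Fb. Third inversion → seventh in the bass = Fb.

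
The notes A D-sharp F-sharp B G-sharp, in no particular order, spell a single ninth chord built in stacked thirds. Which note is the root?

G-sharp

Arranged so that each adjacent pair is a third by letter name: G-sharp – B – D-sharp – F-sharp – A.
The bottom of that stack, G-sharp, is the root (this is G-sharp minor seventh flat nine).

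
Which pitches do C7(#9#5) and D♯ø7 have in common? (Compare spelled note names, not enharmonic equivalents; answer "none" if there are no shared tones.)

C7(#9#5): C E G♯ B♭ D♯
D♯ø7: D♯ F♯ A C♯
Common to both → D♯.

D♯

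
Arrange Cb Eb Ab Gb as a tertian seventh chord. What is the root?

Stacking in thirds gives Ab – Cb – Eb – Gb, so Ab is the root — Ab minor seventh.

Ab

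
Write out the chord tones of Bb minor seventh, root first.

B♭, D♭, F, A♭

Root B♭, quality minor seventh:
B♭ — root
D♭ — minor 3rd
F — perfect 5th
A♭ — minor 7th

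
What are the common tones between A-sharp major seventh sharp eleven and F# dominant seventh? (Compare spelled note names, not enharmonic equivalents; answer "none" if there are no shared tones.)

A-sharp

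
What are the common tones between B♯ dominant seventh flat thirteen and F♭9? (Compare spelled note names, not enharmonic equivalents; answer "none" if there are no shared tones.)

none

B♯ dominant seventh flat thirteen = B#, D##, F##, A#, G#.
F♭9 = Fb, Ab, Cb, Ebb, Gb.
Shared: none.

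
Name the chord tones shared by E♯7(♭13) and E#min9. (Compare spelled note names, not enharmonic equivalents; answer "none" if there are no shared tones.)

E♯7(♭13): E# G## B# D# C#
E#min9: E# G# B# D# F##
Common to both → E#, B#, D#.

E# – B# – D#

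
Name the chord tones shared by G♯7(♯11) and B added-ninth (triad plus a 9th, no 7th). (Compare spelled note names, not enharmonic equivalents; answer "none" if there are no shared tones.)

G♯7(♯11): G# B# D# F# C##
B added-ninth: B D# F# C#
Common to both → D#, F#.

D# F#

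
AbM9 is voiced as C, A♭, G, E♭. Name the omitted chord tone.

AbM9 = A♭, C, E♭, G, B♭. The voicing lacks the 9th (major 9th), B♭.

B♭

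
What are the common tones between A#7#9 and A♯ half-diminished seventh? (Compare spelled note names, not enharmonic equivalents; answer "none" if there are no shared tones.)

A#7#9 = A#, C##, E#, G#, B##.
A♯ half-diminished seventh = A#, C#, E, G#.
Shared: A#, G#.

A#, G#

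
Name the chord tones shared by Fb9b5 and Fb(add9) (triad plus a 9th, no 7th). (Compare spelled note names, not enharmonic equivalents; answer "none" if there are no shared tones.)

Fb9b5 = F♭, A♭, C𝄫, E𝄫, G♭.
Fb(add9) = F♭, A♭, C♭, G♭.
Shared: F♭, A♭, G♭.

F♭, A♭, G♭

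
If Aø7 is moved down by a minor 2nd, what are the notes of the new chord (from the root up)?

Transposed root: A → G# (minor 2nd down). So we spell G# half-diminished seventh:
- root: G#
- minor 3rd: B
- diminished 5th: D
- minor 7th: F#

G#, B, D, F#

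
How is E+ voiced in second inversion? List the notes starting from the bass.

E+ = E–G#–B#; second inversion → fifth (B#) lowest.

B# E G#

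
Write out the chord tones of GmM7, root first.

G Bb D F#

GmM7: minor-major seventh on G.
Root: G
Minor 3rd (3rd): Bb
Perfect 5th (5th): D
Major 7th (7th): F#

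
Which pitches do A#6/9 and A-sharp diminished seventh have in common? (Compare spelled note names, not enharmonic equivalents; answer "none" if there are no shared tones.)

A#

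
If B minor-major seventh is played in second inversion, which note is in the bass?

B minor-major seventh = B–D–F#–A#. Second inversion → fifth in the bass = F#.

F#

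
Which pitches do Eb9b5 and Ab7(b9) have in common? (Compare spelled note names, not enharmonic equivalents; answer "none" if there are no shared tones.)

Eb9b5: Eb G Bbb Db F
Ab7(b9): Ab C Eb Gb Bbb
Common to both → Eb, Bbb.

Eb  Bbb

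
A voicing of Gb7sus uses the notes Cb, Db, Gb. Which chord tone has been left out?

Gb7sus = Gb, Cb, Db, Fb. The voicing lacks the 7th (minor 7th), Fb.

Fb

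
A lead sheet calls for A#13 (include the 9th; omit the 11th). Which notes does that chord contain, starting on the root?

A♯, C𝄪, E♯, G♯, B♯, F𝄪

A#13 is a dominant thirteenth built on A♯.
A♯ — root
C𝄪 — major 3rd
E♯ — perfect 5th
G♯ — minor 7th
B♯ — major 9th
F𝄪 — major 13th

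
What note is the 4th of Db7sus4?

Gb

Root of Db7sus4 = Db. The 4th is a perfect 4th: Db up a perfect 4th → Gb.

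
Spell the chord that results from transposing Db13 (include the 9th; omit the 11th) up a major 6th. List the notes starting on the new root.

Bb, D, F, Ab, C, G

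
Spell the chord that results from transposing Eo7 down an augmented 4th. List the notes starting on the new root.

E down an augmented 4th → B♭. New chord: B♭ diminished seventh.
- root: B♭
- minor 3rd: D♭
- diminished 5th: F♭
- diminished 7th: A𝄫

B♭ – D♭ – F♭ – A𝄫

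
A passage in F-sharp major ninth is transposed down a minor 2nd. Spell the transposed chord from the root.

E#  G##  B#  D##  F##

F# down a minor 2nd → E#. New chord: E# major ninth.
E# — root
G## — major 3rd
B# — perfect 5th
D## — major 7th
F## — major 9th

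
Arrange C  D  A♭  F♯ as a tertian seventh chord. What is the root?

Arranged so that each adjacent pair is a third by letter name: D – F♯ – A♭ – C.
The bottom of that stack, D, is the root (this is D dominant seventh flat five).

D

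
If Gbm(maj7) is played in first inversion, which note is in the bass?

B𝄫

Gbm(maj7) in root position is G♭–B𝄫–D♭–F.
First inversion places the third in the bass, which is B𝄫.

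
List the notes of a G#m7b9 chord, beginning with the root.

G# B D# F# A

G#m7b9: minor seventh flat nine on G#.
Root: G#
Minor 3rd (3rd): B
Perfect 5th (5th): D#
Minor 7th (7th): F#
Minor 9th (9th): A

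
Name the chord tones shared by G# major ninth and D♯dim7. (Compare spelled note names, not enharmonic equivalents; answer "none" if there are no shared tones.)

D#

G# major ninth: G# B# D# F## A#
D♯dim7: D# F# A C
Common to both → D#.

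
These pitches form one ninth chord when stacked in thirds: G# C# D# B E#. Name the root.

Arranged so that each adjacent pair is a third by letter name: C# – E# – G# – B – D#.
The bottom of that stack, C#, is the root (this is C# dominant ninth).

C#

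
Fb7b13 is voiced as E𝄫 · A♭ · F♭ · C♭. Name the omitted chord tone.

D𝄫

The full Fb7b13 chord is F♭, A♭, C♭, E𝄫, D𝄫.
Comparing with the voicing, the minor 13th (13th) — D𝄫 — is absent.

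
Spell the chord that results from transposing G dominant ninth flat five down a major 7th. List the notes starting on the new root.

A-flat  C  E-double-flat  G-flat  B-flat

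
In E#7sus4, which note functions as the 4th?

Root of E#7sus4 = E#. The 4th is a perfect 4th: E# up a perfect 4th → A#.

A#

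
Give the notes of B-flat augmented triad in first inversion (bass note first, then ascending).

D, F-sharp, B-flat

In root position, B-flat augmented triad is B-flat–D–F-sharp.
First inversion puts the third (D) in the bass.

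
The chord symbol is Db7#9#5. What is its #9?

Root of Db7#9#5 = Db. The 9th is an augmented 9th: Db up an augmented 9th → E.

E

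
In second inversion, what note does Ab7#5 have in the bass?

E

Ab7#5 = Ab–C–E–Gb. Second inversion → fifth in the bass = E.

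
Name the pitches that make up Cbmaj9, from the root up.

Cbmaj9: major ninth on Cb.
root → Cb
3rd (major 3rd) → Eb
5th (perfect 5th) → Gb
7th (major 7th) → Bb
9th (major 9th) → Db

Cb, Eb, Gb, Bb, Db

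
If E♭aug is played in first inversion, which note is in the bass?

E♭aug = Eb–G–B. First inversion → third in the bass = G.

G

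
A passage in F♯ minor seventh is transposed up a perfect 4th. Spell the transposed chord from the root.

B – D – F-sharp – A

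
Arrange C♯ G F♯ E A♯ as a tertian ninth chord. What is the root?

Arranged so that each adjacent pair is a third by letter name: F♯ – A♯ – C♯ – E – G.
The bottom of that stack, F♯, is the root (this is F♯ dominant seventh flat nine).

F♯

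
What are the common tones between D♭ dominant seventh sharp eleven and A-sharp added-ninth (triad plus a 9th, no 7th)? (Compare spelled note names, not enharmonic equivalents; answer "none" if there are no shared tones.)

none

D♭ dominant seventh sharp eleven = D-flat, F, A-flat, C-flat, G.
A-sharp added-ninth = A-sharp, C-double-sharp, E-sharp, B-sharp.
Shared: none.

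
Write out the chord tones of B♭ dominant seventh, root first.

B-flat – D – F – A-flat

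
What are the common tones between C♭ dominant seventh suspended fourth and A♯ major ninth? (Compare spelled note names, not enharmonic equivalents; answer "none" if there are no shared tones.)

C♭ dominant seventh suspended fourth: C♭ F♭ G♭ B𝄫
A♯ major ninth: A♯ C𝄪 E♯ G𝄪 B♯
Common to both → none.

none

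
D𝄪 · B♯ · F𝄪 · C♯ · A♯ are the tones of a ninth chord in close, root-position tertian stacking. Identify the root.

B♯

Arranged so that each adjacent pair is a third by letter name: B♯ – D𝄪 – F𝄪 – A♯ – C♯.
The bottom of that stack, B♯, is the root (this is B♯ dominant seventh flat nine).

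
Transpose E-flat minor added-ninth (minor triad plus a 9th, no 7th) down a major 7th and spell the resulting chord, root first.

Eb down a major 7th → Fb. New chord: Fb minor added-ninth.
- root: Fb
- minor 3rd: Abb
- perfect 5th: Cb
- major 9th: Gb

Fb – Abb – Cb – Gb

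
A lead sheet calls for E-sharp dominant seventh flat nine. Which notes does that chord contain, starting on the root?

Root E#, quality dominant seventh flat nine:
E# — root
G## — major 3rd
B# — perfect 5th
D# — minor 7th
F# — minor 9th

E#  G##  B#  D#  F#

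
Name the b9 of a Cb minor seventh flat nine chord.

D-double-flat

Root of Cb minor seventh flat nine = C-flat. The 9th is a minor 9th: C-flat up a minor 9th → D-double-flat.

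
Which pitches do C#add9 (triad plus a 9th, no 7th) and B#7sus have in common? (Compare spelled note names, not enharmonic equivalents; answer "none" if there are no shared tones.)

E♯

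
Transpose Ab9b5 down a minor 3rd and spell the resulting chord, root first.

F, A, Cb, Eb, G

A minor 3rd down from Ab is F, so the new chord is F dominant ninth flat five.
Root: F
Major 3rd (3rd): A
Diminished 5th (5th): Cb
Minor 7th (7th): Eb
Major 9th (9th): G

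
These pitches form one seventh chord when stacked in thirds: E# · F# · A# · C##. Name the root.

F#

Stacking in thirds gives F# – A# – C## – E#, so F# is the root — F# augmented major seventh.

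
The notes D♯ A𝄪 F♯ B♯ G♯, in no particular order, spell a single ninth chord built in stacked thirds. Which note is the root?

Arranged so that each adjacent pair is a third by letter name: G♯ – B♯ – D♯ – F♯ – A𝄪.
The bottom of that stack, G♯, is the root (this is G♯ dominant seventh sharp nine).

G♯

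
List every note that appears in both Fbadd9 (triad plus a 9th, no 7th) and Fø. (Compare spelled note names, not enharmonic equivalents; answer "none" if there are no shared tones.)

Ab Cb

Fbadd9 = Fb, Ab, Cb, Gb.
Fø = F, Ab, Cb, Eb.
Shared: Ab, Cb.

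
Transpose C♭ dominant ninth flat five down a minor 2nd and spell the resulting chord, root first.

B-flat, D, F-flat, A-flat, C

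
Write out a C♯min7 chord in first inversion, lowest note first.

In root position, C♯min7 is C#–E–G#–B.
First inversion puts the third (E) in the bass.

E G# B C#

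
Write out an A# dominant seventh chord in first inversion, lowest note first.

C𝄪  E♯  G♯  A♯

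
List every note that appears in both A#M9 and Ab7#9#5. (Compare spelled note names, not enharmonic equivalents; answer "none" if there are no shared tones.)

A#M9: A# C## E# G## B#
Ab7#9#5: Ab C E Gb B
Common to both → none.

none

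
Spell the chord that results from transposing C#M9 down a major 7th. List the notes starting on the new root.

A major 7th down from C# is D, so the new chord is D major ninth.
- root: D
- major 3rd: F#
- perfect 5th: A
- major 7th: C#
- major 9th: E

D, F#, A, C#, E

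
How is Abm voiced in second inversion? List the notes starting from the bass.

In root position, Abm is A♭–C♭–E♭.
Second inversion puts the fifth (E♭) in the bass.

E♭, A♭, C♭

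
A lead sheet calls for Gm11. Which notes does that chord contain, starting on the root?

G  Bb  D  F  A  C

Gm11: minor eleventh on G.
Root: G
Minor 3rd (3rd): Bb
Perfect 5th (5th): D
Minor 7th (7th): F
Major 9th (9th): A
Perfect 11th (11th): C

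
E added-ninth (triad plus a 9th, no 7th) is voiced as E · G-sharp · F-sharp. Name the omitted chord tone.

The full E added-ninth chord is E, G-sharp, B, F-sharp.
Comparing with the voicing, the perfect 5th (5th) — B — is absent.

B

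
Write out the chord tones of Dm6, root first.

Root D, quality minor sixth:
root → D
3rd (minor 3rd) → F
5th (perfect 5th) → A
6th (major 6th) → B

D – F – A – B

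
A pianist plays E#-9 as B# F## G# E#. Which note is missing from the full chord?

D#

E#-9 = E#, G#, B#, D#, F##. The voicing lacks the 7th (minor 7th), D#.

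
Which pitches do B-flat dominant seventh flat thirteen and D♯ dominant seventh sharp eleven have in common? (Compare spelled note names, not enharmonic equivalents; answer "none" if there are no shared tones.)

B-flat dominant seventh flat thirteen: B-flat D F A-flat G-flat
D♯ dominant seventh sharp eleven: D-sharp F-double-sharp A-sharp C-sharp G-double-sharp
Common to both → none.

none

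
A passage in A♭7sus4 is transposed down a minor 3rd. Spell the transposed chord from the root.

A minor 3rd down from A♭ is F, so the new chord is F dominant seventh suspended fourth.
root → F
4th (perfect 4th) → B♭
5th (perfect 5th) → C
7th (minor 7th) → E♭

F, B♭, C, E♭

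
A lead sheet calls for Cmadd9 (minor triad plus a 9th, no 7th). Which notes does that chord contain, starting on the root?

C  Eb  G  D

Root C, quality minor added-ninth:
root → C
3rd (minor 3rd) → Eb
5th (perfect 5th) → G
9th (major 9th) → D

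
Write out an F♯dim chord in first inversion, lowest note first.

F♯dim = F#–A–C; first inversion → third (A) lowest.

A  C  F#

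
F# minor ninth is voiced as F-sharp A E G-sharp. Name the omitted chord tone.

F# minor ninth = F-sharp, A, C-sharp, E, G-sharp. The voicing lacks the 5th (perfect 5th), C-sharp.

C-sharp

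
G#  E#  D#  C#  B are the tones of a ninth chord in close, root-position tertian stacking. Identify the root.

C#

Arranged so that each adjacent pair is a third by letter name: C# – E# – G# – B – D#.
The bottom of that stack, C#, is the root (this is C# dominant ninth).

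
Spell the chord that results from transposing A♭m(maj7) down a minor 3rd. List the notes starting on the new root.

F – A♭ – C – E

A♭ down a minor 3rd → F. New chord: F minor-major seventh.
Root: F
Minor 3rd (3rd): A♭
Perfect 5th (5th): C
Major 7th (7th): E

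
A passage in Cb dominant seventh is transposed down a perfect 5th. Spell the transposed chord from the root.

C-flat down a perfect 5th → F-flat. New chord: F-flat dominant seventh.
root → F-flat
3rd (major 3rd) → A-flat
5th (perfect 5th) → C-flat
7th (minor 7th) → E-double-flat

F-flat – A-flat – C-flat – E-double-flat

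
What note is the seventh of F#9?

F#9 is built on F♯; its 7th is a minor 7th above the root.
A seventh above F uses the letter E, and the minor 7th above F♯ is E.

E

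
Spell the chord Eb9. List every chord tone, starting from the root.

Root E♭, quality dominant ninth:
root → E♭
3rd (major 3rd) → G
5th (perfect 5th) → B♭
7th (minor 7th) → D♭
9th (major 9th) → F

E♭ – G – B♭ – D♭ – F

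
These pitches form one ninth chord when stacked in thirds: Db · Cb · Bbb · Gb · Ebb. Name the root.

Stacking in thirds gives Cb – Ebb – Gb – Bbb – Db, so Cb is the root — Cb minor ninth.

Cb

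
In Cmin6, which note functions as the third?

Cmin6 is built on C; its 3rd is a minor 3rd above the root.
A third above C uses the letter E, and the minor 3rd above C is Eb.

Eb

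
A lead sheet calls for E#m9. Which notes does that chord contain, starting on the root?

E# – G# – B# – D# – F##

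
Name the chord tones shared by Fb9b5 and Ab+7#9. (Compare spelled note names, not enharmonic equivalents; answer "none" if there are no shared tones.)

Ab  Gb

Fb9b5: Fb Ab Cbb Ebb Gb
Ab+7#9: Ab C E Gb B
Common to both → Ab, Gb.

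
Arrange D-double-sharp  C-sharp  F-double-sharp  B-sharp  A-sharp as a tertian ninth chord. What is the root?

B-sharp

Arranged so that each adjacent pair is a third by letter name: B-sharp – D-double-sharp – F-double-sharp – A-sharp – C-sharp.
The bottom of that stack, B-sharp, is the root (this is B-sharp dominant seventh flat nine).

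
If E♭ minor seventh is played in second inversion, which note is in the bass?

E♭ minor seventh = E-flat–G-flat–B-flat–D-flat. Second inversion → fifth in the bass = B-flat.

B-flat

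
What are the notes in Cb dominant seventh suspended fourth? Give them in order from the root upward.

Root Cb, quality dominant seventh suspended fourth:
Cb — root
Fb — perfect 4th
Gb — perfect 5th
Bbb — minor 7th

Cb – Fb – Gb – Bbb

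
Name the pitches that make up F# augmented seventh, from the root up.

F# – A# – C## – E

Root F#, quality augmented seventh:
root → F#
3rd (major 3rd) → A#
5th (augmented 5th) → C##
7th (minor 7th) → E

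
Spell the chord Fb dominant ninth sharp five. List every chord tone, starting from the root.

F-flat, A-flat, C, E-double-flat, G-flat

Root F-flat, quality dominant ninth sharp five:
- root: F-flat
- major 3rd: A-flat
- augmented 5th: C
- minor 7th: E-double-flat
- major 9th: G-flat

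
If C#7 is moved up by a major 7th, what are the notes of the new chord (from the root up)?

Transposed root: C♯ → B♯ (major 7th up). So we spell B♯ dominant seventh:
root → B♯
3rd (major 3rd) → D𝄪
5th (perfect 5th) → F𝄪
7th (minor 7th) → A♯

B♯ – D𝄪 – F𝄪 – A♯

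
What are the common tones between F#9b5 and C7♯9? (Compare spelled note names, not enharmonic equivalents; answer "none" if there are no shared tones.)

C – E

F#9b5 = F#, A#, C, E, G#.
C7♯9 = C, E, G, Bb, D#.
Shared: C, E.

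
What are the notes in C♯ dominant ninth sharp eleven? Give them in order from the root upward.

C-sharp – E-sharp – G-sharp – B – D-sharp – F-double-sharp

Root C-sharp, quality dominant ninth sharp eleven:
- root: C-sharp
- major 3rd: E-sharp
- perfect 5th: G-sharp
- minor 7th: B
- major 9th: D-sharp
- augmented 11th: F-double-sharp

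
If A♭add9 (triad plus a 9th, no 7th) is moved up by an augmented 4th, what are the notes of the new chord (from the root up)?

D  F♯  A  E

Transposed root: A♭ → D (augmented 4th up). So we spell D added-ninth:
D — root
F♯ — major 3rd
A — perfect 5th
E — major 9th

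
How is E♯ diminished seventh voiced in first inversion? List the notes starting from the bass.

In root position, E♯ diminished seventh is E♯–G♯–B–D.
First inversion puts the third (G♯) in the bass.

G♯ B D E♯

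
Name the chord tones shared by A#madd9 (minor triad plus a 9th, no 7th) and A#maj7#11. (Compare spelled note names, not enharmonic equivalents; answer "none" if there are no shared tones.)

A#madd9: A♯ C♯ E♯ B♯
A#maj7#11: A♯ C𝄪 E♯ G𝄪 D𝄪
Common to both → A♯, E♯.

A♯  E♯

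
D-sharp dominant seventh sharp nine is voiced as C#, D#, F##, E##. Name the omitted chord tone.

A#

D-sharp dominant seventh sharp nine = D#, F##, A#, C#, E##. The voicing lacks the 5th (perfect 5th), A#.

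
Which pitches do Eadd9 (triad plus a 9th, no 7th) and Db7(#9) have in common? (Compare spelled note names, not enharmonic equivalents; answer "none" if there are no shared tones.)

Eadd9: E G# B F#
Db7(#9): Db F Ab Cb E
Common to both → E.

E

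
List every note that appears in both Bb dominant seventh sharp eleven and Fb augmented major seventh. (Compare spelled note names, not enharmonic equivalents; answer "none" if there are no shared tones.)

Bb dominant seventh sharp eleven: Bb D F Ab E
Fb augmented major seventh: Fb Ab C Eb
Common to both → Ab.

Ab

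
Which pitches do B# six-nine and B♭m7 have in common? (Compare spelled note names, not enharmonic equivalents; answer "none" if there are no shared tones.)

B# six-nine: B# D## F## G## C##
B♭m7: Bb Db F Ab
Common to both → none.

none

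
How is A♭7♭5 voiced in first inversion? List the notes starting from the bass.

A♭7♭5 = A♭–C–E𝄫–G♭; first inversion → third (C) lowest.

C E𝄫 G♭ A♭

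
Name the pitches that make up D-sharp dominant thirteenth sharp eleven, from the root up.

D-sharp dominant thirteenth sharp eleven: dominant thirteenth sharp eleven on D#.
Root: D#
Major 3rd (3rd): F##
Perfect 5th (5th): A#
Minor 7th (7th): C#
Major 9th (9th): E#
Augmented 11th (11th): G##
Major 13th (13th): B#

D#, F##, A#, C#, E#, G##, B#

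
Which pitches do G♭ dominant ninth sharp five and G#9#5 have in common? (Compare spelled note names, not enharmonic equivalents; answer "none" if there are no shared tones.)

G♭ dominant ninth sharp five = Gb, Bb, D, Fb, Ab.
G#9#5 = G#, B#, D##, F#, A#.
Shared: none.

none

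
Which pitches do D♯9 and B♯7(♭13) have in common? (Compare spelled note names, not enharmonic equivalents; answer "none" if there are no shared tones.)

F𝄪 – A♯

D♯9: D♯ F𝄪 A♯ C♯ E♯
B♯7(♭13): B♯ D𝄪 F𝄪 A♯ G♯
Common to both → F𝄪, A♯.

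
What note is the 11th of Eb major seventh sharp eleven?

A

Eb major seventh sharp eleven is built on Eb; its 11th is an augmented 11th above the root.
A fourth above E uses the letter A, and the augmented 11th above Eb is A.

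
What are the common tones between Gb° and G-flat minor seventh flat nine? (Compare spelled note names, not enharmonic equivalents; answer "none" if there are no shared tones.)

Gb, Bbb

Gb° = Gb, Bbb, Dbb.
G-flat minor seventh flat nine = Gb, Bbb, Db, Fb, Abb.
Shared: Gb, Bbb.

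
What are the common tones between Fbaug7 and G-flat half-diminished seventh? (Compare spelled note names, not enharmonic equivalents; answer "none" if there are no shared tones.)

Fbaug7 = Fb, Ab, C, Ebb.
G-flat half-diminished seventh = Gb, Bbb, Dbb, Fb.
Shared: Fb.

Fb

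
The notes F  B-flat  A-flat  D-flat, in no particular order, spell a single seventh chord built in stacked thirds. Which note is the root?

B-flat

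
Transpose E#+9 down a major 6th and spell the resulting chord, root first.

E♯ down a major 6th → G♯. New chord: G♯ dominant ninth sharp five.
G♯ — root
B♯ — major 3rd
D𝄪 — augmented 5th
F♯ — minor 7th
A♯ — major 9th

G♯, B♯, D𝄪, F♯, A♯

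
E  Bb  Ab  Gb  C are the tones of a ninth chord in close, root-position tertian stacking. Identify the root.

Ab

Arranged so that each adjacent pair is a third by letter name: Ab – C – E – Gb – Bb.
The bottom of that stack, Ab, is the root (this is Ab dominant ninth sharp five).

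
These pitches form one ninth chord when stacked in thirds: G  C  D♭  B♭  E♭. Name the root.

C

Stacking in thirds gives C – E♭ – G – B♭ – D♭, so C is the root — C minor seventh flat nine.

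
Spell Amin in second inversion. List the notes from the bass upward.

Amin = A–C–E; second inversion → fifth (E) lowest.

E  A  C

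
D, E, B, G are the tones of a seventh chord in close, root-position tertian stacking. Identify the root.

Arranged so that each adjacent pair is a third by letter name: E – G – B – D.
The bottom of that stack, E, is the root (this is E minor seventh).

E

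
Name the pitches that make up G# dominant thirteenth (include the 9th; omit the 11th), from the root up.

Root G#, quality dominant thirteenth:
- root: G#
- major 3rd: B#
- perfect 5th: D#
- minor 7th: F#
- major 9th: A#
- major 13th: E#

G# B# D# F# A# E#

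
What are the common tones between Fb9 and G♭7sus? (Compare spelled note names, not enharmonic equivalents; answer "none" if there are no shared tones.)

Fb Cb Gb

Fb9: Fb Ab Cb Ebb Gb
G♭7sus: Gb Cb Db Fb
Common to both → Fb, Cb, Gb.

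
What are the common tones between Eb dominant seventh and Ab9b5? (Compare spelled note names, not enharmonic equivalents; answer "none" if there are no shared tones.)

Bb

Eb dominant seventh: Eb G Bb Db
Ab9b5: Ab C Ebb Gb Bb
Common to both → Bb.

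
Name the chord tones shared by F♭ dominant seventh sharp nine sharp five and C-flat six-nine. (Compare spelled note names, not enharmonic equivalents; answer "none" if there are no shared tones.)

A-flat

F♭ dominant seventh sharp nine sharp five: F-flat A-flat C E-double-flat G
C-flat six-nine: C-flat E-flat G-flat A-flat D-flat
Common to both → A-flat.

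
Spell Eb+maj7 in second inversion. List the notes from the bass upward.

B  D  Eb  G

In root position, Eb+maj7 is Eb–G–B–D.
Second inversion puts the fifth (B) in the bass.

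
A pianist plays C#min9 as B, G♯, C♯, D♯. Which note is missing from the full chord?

E

The full C#min9 chord is C♯, E, G♯, B, D♯.
Comparing with the voicing, the minor 3rd (3rd) — E — is absent.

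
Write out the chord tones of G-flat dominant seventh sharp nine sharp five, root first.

Gb  Bb  D  Fb  A

G-flat dominant seventh sharp nine sharp five: dominant seventh sharp nine sharp five on Gb.
Root: Gb
Major 3rd (3rd): Bb
Augmented 5th (5th): D
Minor 7th (7th): Fb
Augmented 9th (9th): A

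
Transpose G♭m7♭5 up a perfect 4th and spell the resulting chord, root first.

Cb, Ebb, Gbb, Bbb

Gb up a perfect 4th → Cb. New chord: Cb half-diminished seventh.
Cb — root
Ebb — minor 3rd
Gbb — diminished 5th
Bbb — minor 7th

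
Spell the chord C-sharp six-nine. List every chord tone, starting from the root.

C-sharp six-nine is a six-nine built on C#.
- root: C#
- major 3rd: E#
- perfect 5th: G#
- major 6th: A#
- major 9th: D#

C#  E#  G#  A#  D#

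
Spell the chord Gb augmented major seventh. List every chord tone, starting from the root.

Gb augmented major seventh: augmented major seventh on Gb.
Root: Gb
Major 3rd (3rd): Bb
Augmented 5th (5th): D
Major 7th (7th): F

Gb, Bb, D, F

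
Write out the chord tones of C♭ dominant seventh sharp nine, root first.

C♭ dominant seventh sharp nine is a dominant seventh sharp nine built on Cb.
- root: Cb
- major 3rd: Eb
- perfect 5th: Gb
- minor 7th: Bbb
- augmented 9th: D

Cb – Eb – Gb – Bbb – D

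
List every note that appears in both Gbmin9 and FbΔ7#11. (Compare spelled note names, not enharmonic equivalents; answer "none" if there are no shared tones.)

Gbmin9 = G♭, B𝄫, D♭, F♭, A♭.
FbΔ7#11 = F♭, A♭, C♭, E♭, B♭.
Shared: F♭, A♭.

F♭, A♭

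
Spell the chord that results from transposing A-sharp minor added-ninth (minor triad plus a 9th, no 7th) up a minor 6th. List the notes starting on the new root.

F# A C# G#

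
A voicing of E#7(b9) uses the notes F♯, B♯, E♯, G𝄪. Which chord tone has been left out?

D♯

E#7(b9) = E♯, G𝄪, B♯, D♯, F♯. The voicing lacks the 7th (minor 7th), D♯.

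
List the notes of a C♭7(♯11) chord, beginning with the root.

Root Cb, quality dominant seventh sharp eleven:
Cb — root
Eb — major 3rd
Gb — perfect 5th
Bbb — minor 7th
F — augmented 11th

Cb – Eb – Gb – Bbb – F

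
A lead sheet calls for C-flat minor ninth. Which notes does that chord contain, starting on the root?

C-flat  E-double-flat  G-flat  B-double-flat  D-flat

Root C-flat, quality minor ninth:
- root: C-flat
- minor 3rd: E-double-flat
- perfect 5th: G-flat
- minor 7th: B-double-flat
- major 9th: D-flat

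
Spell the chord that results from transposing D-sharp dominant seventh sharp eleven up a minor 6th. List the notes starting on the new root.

B, D-sharp, F-sharp, A, E-sharp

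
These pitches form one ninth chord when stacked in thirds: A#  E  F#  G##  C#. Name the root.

F#

Arranged so that each adjacent pair is a third by letter name: F# – A# – C# – E – G##.
The bottom of that stack, F#, is the root (this is F# dominant seventh sharp nine).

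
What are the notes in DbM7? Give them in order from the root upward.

DbM7 is a major seventh built on D♭.
- root: D♭
- major 3rd: F
- perfect 5th: A♭
- major 7th: C

D♭  F  A♭  C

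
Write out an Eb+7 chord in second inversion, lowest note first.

In root position, Eb+7 is Eb–G–B–Db.
Second inversion puts the fifth (B) in the bass.

B Db Eb G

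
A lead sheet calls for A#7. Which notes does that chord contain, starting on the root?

Root A#, quality dominant seventh:
root → A#
3rd (major 3rd) → C##
5th (perfect 5th) → E#
7th (minor 7th) → G#

A#, C##, E#, G#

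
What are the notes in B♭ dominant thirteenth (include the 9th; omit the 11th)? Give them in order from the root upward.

B-flat  D  F  A-flat  C  G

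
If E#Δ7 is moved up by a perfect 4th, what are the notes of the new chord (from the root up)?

E# up a perfect 4th → A#. New chord: A# major seventh.
root → A#
3rd (major 3rd) → C##
5th (perfect 5th) → E#
7th (major 7th) → G##

A# C## E# G##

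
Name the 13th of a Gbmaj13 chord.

E♭

Root of Gbmaj13 = G♭. The 13th is a major 13th: G♭ up a major 13th → E♭.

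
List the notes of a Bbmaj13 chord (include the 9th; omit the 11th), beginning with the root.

Bb, D, F, A, C, G

Root Bb, quality major thirteenth:
root → Bb
3rd (major 3rd) → D
5th (perfect 5th) → F
7th (major 7th) → A
9th (major 9th) → C
13th (major 13th) → G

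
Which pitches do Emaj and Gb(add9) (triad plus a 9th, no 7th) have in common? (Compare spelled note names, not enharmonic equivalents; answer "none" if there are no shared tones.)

none

Emaj = E, G♯, B.
Gb(add9) = G♭, B♭, D♭, A♭.
Shared: none.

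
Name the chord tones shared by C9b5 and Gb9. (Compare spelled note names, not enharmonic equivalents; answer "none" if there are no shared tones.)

C9b5 = C, E, Gb, Bb, D.
Gb9 = Gb, Bb, Db, Fb, Ab.
Shared: Gb, Bb.

Gb  Bb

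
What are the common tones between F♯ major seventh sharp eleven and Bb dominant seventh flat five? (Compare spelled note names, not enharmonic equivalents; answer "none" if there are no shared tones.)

none

F♯ major seventh sharp eleven = F-sharp, A-sharp, C-sharp, E-sharp, B-sharp.
Bb dominant seventh flat five = B-flat, D, F-flat, A-flat.
Shared: none.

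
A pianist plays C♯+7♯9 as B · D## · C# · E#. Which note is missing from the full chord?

G##

C♯+7♯9 = C#, E#, G##, B, D##. The voicing lacks the 5th (augmented 5th), G##.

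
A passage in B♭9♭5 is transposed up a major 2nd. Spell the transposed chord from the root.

C – E – Gb – Bb – D

Transposed root: Bb → C (major 2nd up). So we spell C dominant ninth flat five:
Root: C
Major 3rd (3rd): E
Diminished 5th (5th): Gb
Minor 7th (7th): Bb
Major 9th (9th): D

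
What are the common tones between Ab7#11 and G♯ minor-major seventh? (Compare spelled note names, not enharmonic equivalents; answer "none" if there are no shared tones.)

Ab7#11 = Ab, C, Eb, Gb, D.
G♯ minor-major seventh = G#, B, D#, F##.
Shared: none.

none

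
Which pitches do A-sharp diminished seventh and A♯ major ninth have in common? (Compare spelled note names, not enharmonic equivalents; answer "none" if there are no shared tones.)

A-sharp diminished seventh = A#, C#, E, G.
A♯ major ninth = A#, C##, E#, G##, B#.
Shared: A#.

A#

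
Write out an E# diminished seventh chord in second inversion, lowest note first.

E# diminished seventh = E#–G#–B–D; second inversion → fifth (B) lowest.

B  D  E#  G#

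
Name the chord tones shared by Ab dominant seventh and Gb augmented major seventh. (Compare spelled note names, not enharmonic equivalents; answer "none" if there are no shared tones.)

Gb

Ab dominant seventh: Ab C Eb Gb
Gb augmented major seventh: Gb Bb D F
Common to both → Gb.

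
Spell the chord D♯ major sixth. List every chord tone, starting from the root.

D♯, F𝄪, A♯, B♯

D♯ major sixth: major sixth on D♯.
D♯ — root
F𝄪 — major 3rd
A♯ — perfect 5th
B♯ — major 6th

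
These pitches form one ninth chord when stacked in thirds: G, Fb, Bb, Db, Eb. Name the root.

Stacking in thirds gives Eb – G – Bb – Db – Fb, so Eb is the root — Eb dominant seventh flat nine.

Eb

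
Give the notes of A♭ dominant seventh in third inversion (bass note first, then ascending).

In root position, A♭ dominant seventh is Ab–C–Eb–Gb.
Third inversion puts the seventh (Gb) in the bass.

Gb, Ab, C, Eb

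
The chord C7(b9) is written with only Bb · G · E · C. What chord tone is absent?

Db

C7(b9) = C, E, G, Bb, Db. The voicing lacks the 9th (minor 9th), Db.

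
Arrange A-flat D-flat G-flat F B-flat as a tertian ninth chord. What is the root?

Stacking in thirds gives G-flat – B-flat – D-flat – F – A-flat, so G-flat is the root — G-flat major ninth.

G-flat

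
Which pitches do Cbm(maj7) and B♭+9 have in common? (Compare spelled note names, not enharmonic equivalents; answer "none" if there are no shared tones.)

Bb

Cbm(maj7): Cb Ebb Gb Bb
B♭+9: Bb D F# Ab C
Common to both → Bb.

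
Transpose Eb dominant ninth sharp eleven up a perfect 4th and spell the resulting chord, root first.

A-flat, C, E-flat, G-flat, B-flat, D

E-flat up a perfect 4th → A-flat. New chord: A-flat dominant ninth sharp eleven.
root → A-flat
3rd (major 3rd) → C
5th (perfect 5th) → E-flat
7th (minor 7th) → G-flat
9th (major 9th) → B-flat
11th (augmented 11th) → D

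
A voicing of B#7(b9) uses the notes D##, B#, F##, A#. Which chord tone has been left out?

C#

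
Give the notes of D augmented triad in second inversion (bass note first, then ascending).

A♯, D, F♯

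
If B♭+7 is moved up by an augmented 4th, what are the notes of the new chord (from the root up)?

E, G#, B#, D

Transposed root: Bb → E (augmented 4th up). So we spell E augmented seventh:
Root: E
Major 3rd (3rd): G#
Augmented 5th (5th): B#
Minor 7th (7th): D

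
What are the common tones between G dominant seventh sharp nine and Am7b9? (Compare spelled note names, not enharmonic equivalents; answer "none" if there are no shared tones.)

G

G dominant seventh sharp nine: G B D F A♯
Am7b9: A C E G B♭
Common to both → G.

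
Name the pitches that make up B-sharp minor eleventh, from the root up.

B-sharp minor eleventh: minor eleventh on B#.
B# — root
D# — minor 3rd
F## — perfect 5th
A# — minor 7th
C## — major 9th
E# — perfect 11th

B#, D#, F##, A#, C##, E#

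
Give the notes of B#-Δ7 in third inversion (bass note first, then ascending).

A## – B# – D# – F##

In root position, B#-Δ7 is B#–D#–F##–A##.
Third inversion puts the seventh (A##) in the bass.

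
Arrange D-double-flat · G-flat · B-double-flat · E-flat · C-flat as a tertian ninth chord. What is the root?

C-flat

Arranged so that each adjacent pair is a third by letter name: C-flat – E-flat – G-flat – B-double-flat – D-double-flat.
The bottom of that stack, C-flat, is the root (this is C-flat dominant seventh flat nine).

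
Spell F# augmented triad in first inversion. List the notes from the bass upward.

A-sharp  C-double-sharp  F-sharp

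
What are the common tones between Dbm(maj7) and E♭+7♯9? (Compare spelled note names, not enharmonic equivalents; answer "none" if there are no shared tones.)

Dbm(maj7): Db Fb Ab C
E♭+7♯9: Eb G B Db F#
Common to both → Db.

Db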